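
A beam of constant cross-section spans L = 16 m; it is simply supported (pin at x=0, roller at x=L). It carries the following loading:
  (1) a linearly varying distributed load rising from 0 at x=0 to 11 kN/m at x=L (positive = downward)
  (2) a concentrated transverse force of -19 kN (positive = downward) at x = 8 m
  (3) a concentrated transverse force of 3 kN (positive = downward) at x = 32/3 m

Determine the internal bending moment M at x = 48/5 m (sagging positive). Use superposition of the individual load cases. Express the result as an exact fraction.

Load 1 — triangular load w₀=11 kN/m (0→w₀ over full span):
  M_1 = w₀Lx/6 - w₀x³/(6L) = 11·16·(48/5)/6 - 11·(48/5)³/(6·16) = 22528/125 kN·m
Load 2 — point force P=-19 kN at a=8 m (b=L-a=8):
  M_2 = Pa(L-x)/L  [x>a] = (-19)·8·(16-(48/5))/16 = -304/5 kN·m
Load 3 — point force P=3 kN at a=32/3 m (b=L-a=16/3):
  M_3 = Pbx/L  [x≤a] = 3·(16/3)·(48/5)/16 = 48/5 kN·m
Superposition: M = Σ M_i = 16128/125 kN·m ≈ 129.024000 kN·m

M(48/5) = 16128/125 kN·m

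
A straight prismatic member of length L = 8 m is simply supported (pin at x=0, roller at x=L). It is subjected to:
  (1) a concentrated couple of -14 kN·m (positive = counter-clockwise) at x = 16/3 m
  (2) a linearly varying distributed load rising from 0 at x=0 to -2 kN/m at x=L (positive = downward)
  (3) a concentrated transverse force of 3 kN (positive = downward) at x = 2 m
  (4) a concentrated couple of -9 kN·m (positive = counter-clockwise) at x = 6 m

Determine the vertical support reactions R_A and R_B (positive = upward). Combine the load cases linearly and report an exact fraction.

R_A = -79/24 kN, R_B = -41/24 kN

Load 1 — applied couple M₀=-14 kN·m at a=16/3 m (b=L-a=8/3):
  R_A = M₀/L = (-14)/8 = -7/4 kN
  R_B = -M₀/L = -(-14)/8 = 7/4 kN
Load 2 — triangular load w₀=-2 kN/m (0→w₀ over full span):
  R_A = w₀L/6 = (-2)·8/6 = -8/3 kN
  R_B = w₀L/3 = (-2)·8/3 = -16/3 kN
Load 3 — point force P=3 kN at a=2 m (b=L-a=6):
  R_A = Pb/L = 3·6/8 = 9/4 kN
  R_B = Pa/L = 3·2/8 = 3/4 kN
Load 4 — applied couple M₀=-9 kN·m at a=6 m (b=L-a=2):
  R_A = M₀/L = (-9)/8 = -9/8 kN
  R_B = -M₀/L = -(-9)/8 = 9/8 kN
Superposition: R_A = -79/24 kN, R_B = -41/24 kN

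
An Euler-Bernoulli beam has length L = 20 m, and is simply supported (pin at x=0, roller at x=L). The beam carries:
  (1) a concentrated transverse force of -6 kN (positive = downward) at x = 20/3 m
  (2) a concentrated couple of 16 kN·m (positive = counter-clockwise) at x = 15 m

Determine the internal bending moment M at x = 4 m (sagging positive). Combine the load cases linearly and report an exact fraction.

Load 1 — point force P=-6 kN at a=20/3 m (b=L-a=40/3):
  M_1 = Pbx/L  [x≤a] = (-6)·(40/3)·4/20 = -16 kN·m
Load 2 — applied couple M₀=16 kN·m at a=15 m (b=L-a=5):
  M_2 = M₀x/L  [x≤a] = 16·4/20 = 16/5 kN·m
Superposition: M = Σ M_i = -64/5 kN·m ≈ -12.800000 kN·m

M(4) = -64/5 kN·m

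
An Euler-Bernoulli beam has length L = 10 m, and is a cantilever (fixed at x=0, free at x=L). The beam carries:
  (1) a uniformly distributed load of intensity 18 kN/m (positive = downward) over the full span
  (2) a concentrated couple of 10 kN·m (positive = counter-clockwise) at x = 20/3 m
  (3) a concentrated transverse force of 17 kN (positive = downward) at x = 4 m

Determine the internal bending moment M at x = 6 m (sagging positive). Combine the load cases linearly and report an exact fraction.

M(6) = -134 kN·m

Load 1 — uniform load w=18 kN/m over full span:
  M_1 = -w(L-x)²/2 = -18·(10-6)²/2 = -144 kN·m
Load 2 — applied couple M₀=10 kN·m at a=20/3 m (b=L-a=10/3):
  M_2 = M₀  [x≤a] = 10 = 10 kN·m
Load 3 — point force P=17 kN at a=4 m (b=L-a=6):
  M_3 = 0  [x>a] = 0 kN·m
Superposition: M = Σ M_i = -134 kN·m ≈ -134.000000 kN·m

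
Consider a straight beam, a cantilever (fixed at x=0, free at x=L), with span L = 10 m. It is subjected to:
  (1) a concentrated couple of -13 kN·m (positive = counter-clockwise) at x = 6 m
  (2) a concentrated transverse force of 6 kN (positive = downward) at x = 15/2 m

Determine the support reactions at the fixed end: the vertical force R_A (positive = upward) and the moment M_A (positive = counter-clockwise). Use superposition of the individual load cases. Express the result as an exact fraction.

R_A = 6 kN, M_A = 58 kN·m

Load 1 — applied couple M₀=-13 kN·m at a=6 m (b=L-a=4):
  R_A = 0 kN
  M_A = -M₀ = -(-13) = 13 kN·m
Load 2 — point force P=6 kN at a=15/2 m (b=L-a=5/2):
  R_A = P = 6 kN
  M_A = Pa = 6·(15/2) = 45 kN·m
Superposition: R_A = 6 kN, M_A = 58 kN·m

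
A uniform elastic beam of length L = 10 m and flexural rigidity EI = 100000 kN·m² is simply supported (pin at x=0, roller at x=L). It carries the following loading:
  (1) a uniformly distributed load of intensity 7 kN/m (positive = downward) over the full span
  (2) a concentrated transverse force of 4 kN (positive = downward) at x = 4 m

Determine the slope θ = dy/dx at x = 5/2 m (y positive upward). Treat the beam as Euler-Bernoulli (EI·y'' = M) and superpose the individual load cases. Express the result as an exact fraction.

θ(5/2) = -52469/24000000 rad

Load 1 — uniform load w=7 kN/m over full span:
  θ_1 = -w(L³-6Lx²+4x³)/(24EI) = -7·(10³-6·10·(5/2)²+4·(5/2)³)/(24·100000) = -77/38400 rad
Load 2 — point force P=4 kN at a=4 m (b=L-a=6):
  θ_2 = -Pb(L²-b²-3x²)/(6LEI)  [x≤a] = -4·6·(10²-6²-3·(5/2)²)/(6·10·100000) = -181/1000000 rad
Superposition: θ = Σ θ_i = -52469/24000000 rad ≈ -0.002186 rad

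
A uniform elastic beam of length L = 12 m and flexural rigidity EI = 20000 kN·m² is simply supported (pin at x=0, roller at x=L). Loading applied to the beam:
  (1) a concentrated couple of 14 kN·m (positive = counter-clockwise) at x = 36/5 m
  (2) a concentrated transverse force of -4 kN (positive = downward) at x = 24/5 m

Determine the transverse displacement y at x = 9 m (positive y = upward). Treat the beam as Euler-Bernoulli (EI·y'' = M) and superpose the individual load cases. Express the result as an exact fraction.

y(9) = 38799/10000000 m

Load 1 — applied couple M₀=14 kN·m at a=36/5 m (b=L-a=24/5):
  y_1 = (M₀x³/(6L)-M₀(x-a)²/2+C₁x)/EI  [x>a] with C₁=M₀(3b²-L²)/(6L)=-364/25 = (14·9³/(6·12)-14·(9-(36/5))²/2+(-364/25)·9)/20000 = -1197/2000000 m
Load 2 — point force P=-4 kN at a=24/5 m (b=L-a=36/5):
  y_2 = -Pa(L-x)(2Lx-a²-x²)/(6LEI)  [x>a] = -(-4)·(24/5)·(12-9)·(2·12·9-(24/5)²-9²)/(6·12·20000) = 2799/625000 m
Superposition: y = Σ y_i = 38799/10000000 m ≈ 0.003880 m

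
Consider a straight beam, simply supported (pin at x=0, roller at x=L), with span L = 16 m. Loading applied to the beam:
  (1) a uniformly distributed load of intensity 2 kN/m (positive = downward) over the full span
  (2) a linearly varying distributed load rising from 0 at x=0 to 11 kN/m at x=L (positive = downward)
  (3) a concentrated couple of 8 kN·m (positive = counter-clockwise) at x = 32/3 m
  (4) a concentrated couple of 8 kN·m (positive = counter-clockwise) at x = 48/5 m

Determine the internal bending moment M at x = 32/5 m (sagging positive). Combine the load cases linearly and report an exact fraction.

Load 1 — uniform load w=2 kN/m over full span:
  M_1 = wx(L-x)/2 = 2·(32/5)·(16-(32/5))/2 = 1536/25 kN·m
Load 2 — triangular load w₀=11 kN/m (0→w₀ over full span):
  M_2 = w₀Lx/6 - w₀x³/(6L) = 11·16·(32/5)/6 - 11·(32/5)³/(6·16) = 19712/125 kN·m
Load 3 — applied couple M₀=8 kN·m at a=32/3 m (b=L-a=16/3):
  M_3 = M₀x/L  [x≤a] = 8·(32/5)/16 = 16/5 kN·m
Load 4 — applied couple M₀=8 kN·m at a=48/5 m (b=L-a=32/5):
  M_4 = M₀x/L  [x≤a] = 8·(32/5)/16 = 16/5 kN·m
Superposition: M = Σ M_i = 28192/125 kN·m ≈ 225.536000 kN·m

M(32/5) = 28192/125 kN·m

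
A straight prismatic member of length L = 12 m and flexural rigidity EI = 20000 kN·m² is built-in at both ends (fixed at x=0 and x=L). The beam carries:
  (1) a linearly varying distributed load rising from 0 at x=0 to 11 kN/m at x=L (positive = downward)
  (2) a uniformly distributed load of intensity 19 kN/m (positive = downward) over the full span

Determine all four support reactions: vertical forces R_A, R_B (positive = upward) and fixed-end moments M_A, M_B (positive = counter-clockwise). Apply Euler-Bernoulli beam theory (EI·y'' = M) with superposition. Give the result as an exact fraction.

Load 1 — triangular load w₀=11 kN/m (0→w₀ over full span):
  R_A = 3w₀L/20 = 3·11·12/20 = 99/5 kN
  M_A = w₀L²/30 = 11·12²/30 = 264/5 kN·m
  R_B = 7w₀L/20 = 7·11·12/20 = 231/5 kN
  M_B = -w₀L²/20 = -11·12²/20 = -396/5 kN·m
Load 2 — uniform load w=19 kN/m over full span:
  R_A = wL/2 = 19·12/2 = 114 kN
  M_A = wL²/12 = 19·12²/12 = 228 kN·m
  R_B = wL/2 = 19·12/2 = 114 kN
  M_B = -wL²/12 = -19·12²/12 = -228 kN·m
Superposition: R_A = 669/5 kN, M_A = 1404/5 kN·m, R_B = 801/5 kN, M_B = -1536/5 kN·m

R_A = 669/5 kN, M_A = 1404/5 kN·m, R_B = 801/5 kN, M_B = -1536/5 kN·m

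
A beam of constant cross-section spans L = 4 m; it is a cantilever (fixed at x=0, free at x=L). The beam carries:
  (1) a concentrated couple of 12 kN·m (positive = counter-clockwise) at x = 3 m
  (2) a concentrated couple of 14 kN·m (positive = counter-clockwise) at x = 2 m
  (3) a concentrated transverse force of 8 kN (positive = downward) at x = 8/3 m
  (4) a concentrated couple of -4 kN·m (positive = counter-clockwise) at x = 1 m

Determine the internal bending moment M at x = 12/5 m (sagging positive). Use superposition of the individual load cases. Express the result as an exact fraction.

M(12/5) = 148/15 kN·m

Load 1 — applied couple M₀=12 kN·m at a=3 m (b=L-a=1):
  M_1 = M₀  [x≤a] = 12 = 12 kN·m
Load 2 — applied couple M₀=14 kN·m at a=2 m (b=L-a=2):
  M_2 = 0  [x>a] = 0 kN·m
Load 3 — point force P=8 kN at a=8/3 m (b=L-a=4/3):
  M_3 = -P(a-x)  [x≤a] = -8·((8/3)-(12/5)) = -32/15 kN·m
Load 4 — applied couple M₀=-4 kN·m at a=1 m (b=L-a=3):
  M_4 = 0  [x>a] = 0 kN·m
Superposition: M = Σ M_i = 148/15 kN·m ≈ 9.866667 kN·m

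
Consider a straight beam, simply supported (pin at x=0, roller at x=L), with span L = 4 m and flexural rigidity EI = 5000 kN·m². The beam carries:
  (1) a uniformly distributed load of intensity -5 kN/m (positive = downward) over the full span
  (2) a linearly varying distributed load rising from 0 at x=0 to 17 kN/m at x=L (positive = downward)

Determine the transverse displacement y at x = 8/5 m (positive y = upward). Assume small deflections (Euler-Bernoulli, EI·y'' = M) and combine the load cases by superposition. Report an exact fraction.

y(8/5) = -62176/29296875 m

Load 1 — uniform load w=-5 kN/m over full span:
  y_1 = -wx(L³-2Lx²+x³)/(24EI) = -(-5)·(8/5)·(4³-2·4·(8/5)²+(8/5)³)/(24·5000) = 248/78125 m
Load 2 — triangular load w₀=17 kN/m (0→w₀ over full span):
  y_2 = -w₀x(7L⁴-10L²x²+3x⁴)/(360LEI) = -17·(8/5)·(7·4⁴-10·4²·(8/5)²+3·(8/5)⁴)/(360·4·5000) = -155176/29296875 m
Superposition: y = Σ y_i = -62176/29296875 m ≈ -0.002122 m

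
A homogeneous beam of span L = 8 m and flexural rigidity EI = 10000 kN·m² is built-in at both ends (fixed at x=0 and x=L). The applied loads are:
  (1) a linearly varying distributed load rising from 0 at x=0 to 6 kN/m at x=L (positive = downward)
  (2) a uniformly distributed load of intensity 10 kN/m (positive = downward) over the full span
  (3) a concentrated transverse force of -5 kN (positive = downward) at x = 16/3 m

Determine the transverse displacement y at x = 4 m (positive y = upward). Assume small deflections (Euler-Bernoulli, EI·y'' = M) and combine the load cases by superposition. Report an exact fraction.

y(4) = -652/50625 m

Load 1 — triangular load w₀=6 kN/m (0→w₀ over full span):
  y_1 = -w₀x²(L-x)²(x+2L)/(120LEI) = -6·4²·(8-4)²·(4+2·8)/(120·8·10000) = -2/625 m
Load 2 — uniform load w=10 kN/m over full span:
  y_2 = -wx²(L-x)²/(24EI) = -10·4²·(8-4)²/(24·10000) = -4/375 m
Load 3 — point force P=-5 kN at a=16/3 m (b=L-a=8/3):
  y_3 = -Pb²x²(3aL-(3a+b)x)/(6L³EI)  [x≤a] = -(-5)·(8/3)²·4²·(3·(16/3)·8-(3·(16/3)+(8/3))·4)/(6·8³·10000) = 2/2025 m
Superposition: y = Σ y_i = -652/50625 m ≈ -0.012879 m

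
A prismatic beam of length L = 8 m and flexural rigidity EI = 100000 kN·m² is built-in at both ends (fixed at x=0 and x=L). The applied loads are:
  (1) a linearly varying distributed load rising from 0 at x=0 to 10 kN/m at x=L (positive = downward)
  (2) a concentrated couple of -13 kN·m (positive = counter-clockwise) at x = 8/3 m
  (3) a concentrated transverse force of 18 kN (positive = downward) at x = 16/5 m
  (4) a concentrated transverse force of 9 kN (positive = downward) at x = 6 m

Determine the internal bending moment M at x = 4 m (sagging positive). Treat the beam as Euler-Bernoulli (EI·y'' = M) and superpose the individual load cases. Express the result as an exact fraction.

M(4) = 9431/300 kN·m

Load 1 — triangular load w₀=10 kN/m (0→w₀ over full span):
  M_1 = 3w₀Lx/20 - w₀L²/30 - w₀x³/(6L) = 3·10·8·4/20 - 10·8²/30 - 10·4³/(6·8) = 40/3 kN·m
Load 2 — applied couple M₀=-13 kN·m at a=8/3 m (b=L-a=16/3):
  M_2 = R_Ax - M_A - M₀  [x>a] with R_A=-13/6, M_A=0 = (-13/6)·4 - 0 - (-13) = 13/3 kN·m
Load 3 — point force P=18 kN at a=16/5 m (b=L-a=24/5):
  M_3 = Pa²(a+3b)(L-x)/L³ - Pa²b/L²  [x>a] = 18·(16/5)²·((16/5)+3·(24/5))·(8-4)/8³ - 18·(16/5)²·(24/5)/8² = 288/25 kN·m
Load 4 — point force P=9 kN at a=6 m (b=L-a=2):
  M_4 = Pb²(3a+b)x/L³ - Pab²/L²  [x≤a] = 9·2²·(3·6+2)·4/8³ - 9·6·2²/8² = 9/4 kN·m
Superposition: M = Σ M_i = 9431/300 kN·m ≈ 31.436667 kN·m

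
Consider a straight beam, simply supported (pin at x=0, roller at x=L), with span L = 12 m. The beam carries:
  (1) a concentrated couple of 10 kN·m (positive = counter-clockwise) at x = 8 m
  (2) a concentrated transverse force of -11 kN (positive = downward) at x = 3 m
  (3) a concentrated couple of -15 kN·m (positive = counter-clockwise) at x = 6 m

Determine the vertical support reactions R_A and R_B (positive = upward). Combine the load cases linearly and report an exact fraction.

Load 1 — applied couple M₀=10 kN·m at a=8 m (b=L-a=4):
  R_A = M₀/L = 10/12 = 5/6 kN
  R_B = -M₀/L = -10/12 = -5/6 kN
Load 2 — point force P=-11 kN at a=3 m (b=L-a=9):
  R_A = Pb/L = (-11)·9/12 = -33/4 kN
  R_B = Pa/L = (-11)·3/12 = -11/4 kN
Load 3 — applied couple M₀=-15 kN·m at a=6 m (b=L-a=6):
  R_A = M₀/L = (-15)/12 = -5/4 kN
  R_B = -M₀/L = -(-15)/12 = 5/4 kN
Superposition: R_A = -26/3 kN, R_B = -7/3 kN

R_A = -26/3 kN, R_B = -7/3 kN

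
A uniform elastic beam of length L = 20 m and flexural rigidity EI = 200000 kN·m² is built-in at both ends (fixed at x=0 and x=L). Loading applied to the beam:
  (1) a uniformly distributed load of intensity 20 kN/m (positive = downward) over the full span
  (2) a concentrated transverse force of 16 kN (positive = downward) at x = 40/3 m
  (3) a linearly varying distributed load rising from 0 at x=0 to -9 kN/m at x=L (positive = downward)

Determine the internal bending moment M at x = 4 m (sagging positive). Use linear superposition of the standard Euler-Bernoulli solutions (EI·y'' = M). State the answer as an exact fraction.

M(4) = -764/45 kN·m

Load 1 — uniform load w=20 kN/m over full span:
  M_1 = wLx/2 - wL²/12 - wx²/2 = 20·20·4/2 - 20·20²/12 - 20·4²/2 = -80/3 kN·m
Load 2 — point force P=16 kN at a=40/3 m (b=L-a=20/3):
  M_2 = Pb²(3a+b)x/L³ - Pab²/L²  [x≤a] = 16·(20/3)²·(3·(40/3)+(20/3))·4/20³ - 16·(40/3)·(20/3)²/20² = -64/9 kN·m
Load 3 — triangular load w₀=-9 kN/m (0→w₀ over full span):
  M_3 = 3w₀Lx/20 - w₀L²/30 - w₀x³/(6L) = 3·(-9)·20·4/20 - (-9)·20²/30 - (-9)·4³/(6·20) = 84/5 kN·m
Superposition: M = Σ M_i = -764/45 kN·m ≈ -16.977778 kN·m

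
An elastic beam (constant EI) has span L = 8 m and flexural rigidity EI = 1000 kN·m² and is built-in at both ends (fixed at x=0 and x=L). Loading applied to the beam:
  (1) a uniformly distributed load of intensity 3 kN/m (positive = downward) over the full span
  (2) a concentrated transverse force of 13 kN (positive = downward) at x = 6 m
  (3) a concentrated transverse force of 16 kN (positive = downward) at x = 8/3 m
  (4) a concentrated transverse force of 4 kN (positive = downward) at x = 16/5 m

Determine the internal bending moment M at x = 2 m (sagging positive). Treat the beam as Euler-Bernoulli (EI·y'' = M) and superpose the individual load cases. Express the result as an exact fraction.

M(2) = 351229/54000 kN·m

Load 1 — uniform load w=3 kN/m over full span:
  M_1 = wLx/2 - wL²/12 - wx²/2 = 3·8·2/2 - 3·8²/12 - 3·2²/2 = 2 kN·m
Load 2 — point force P=13 kN at a=6 m (b=L-a=2):
  M_2 = Pb²(3a+b)x/L³ - Pab²/L²  [x≤a] = 13·2²·(3·6+2)·2/8³ - 13·6·2²/8² = -13/16 kN·m
Load 3 — point force P=16 kN at a=8/3 m (b=L-a=16/3):
  M_3 = Pb²(3a+b)x/L³ - Pab²/L²  [x≤a] = 16·(16/3)²·(3·(8/3)+(16/3))·2/8³ - 16·(8/3)·(16/3)²/8² = 128/27 kN·m
Load 4 — point force P=4 kN at a=16/5 m (b=L-a=24/5):
  M_4 = Pb²(3a+b)x/L³ - Pab²/L²  [x≤a] = 4·(24/5)²·(3·(16/5)+(24/5))·2/8³ - 4·(16/5)·(24/5)²/8² = 72/125 kN·m
Superposition: M = Σ M_i = 351229/54000 kN·m ≈ 6.504241 kN·m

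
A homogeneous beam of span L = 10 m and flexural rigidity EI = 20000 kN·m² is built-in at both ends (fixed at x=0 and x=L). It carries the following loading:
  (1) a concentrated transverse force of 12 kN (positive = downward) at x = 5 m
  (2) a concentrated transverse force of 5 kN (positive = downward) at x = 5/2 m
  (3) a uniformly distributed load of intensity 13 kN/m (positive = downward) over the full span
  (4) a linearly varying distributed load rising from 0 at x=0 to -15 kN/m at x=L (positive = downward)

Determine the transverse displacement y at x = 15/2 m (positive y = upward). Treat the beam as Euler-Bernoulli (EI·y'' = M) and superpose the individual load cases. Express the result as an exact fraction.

y(15/2) = -163/30720 m

Load 1 — point force P=12 kN at a=5 m (b=L-a=5):
  y_1 = -Pa²(L-x)²(3bL-(3b+a)(L-x))/(6L³EI)  [x>a] = -12·5²·(10-(15/2))²·(3·5·10-(3·5+5)·(10-(15/2)))/(6·10³·20000) = -1/640 m
Load 2 — point force P=5 kN at a=5/2 m (b=L-a=15/2):
  y_2 = -Pa²(L-x)²(3bL-(3b+a)(L-x))/(6L³EI)  [x>a] = -5·(5/2)²·(10-(15/2))²·(3·(15/2)·10-(3·(15/2)+(5/2))·(10-(15/2)))/(6·10³·20000) = -13/49152 m
Load 3 — uniform load w=13 kN/m over full span:
  y_3 = -wx²(L-x)²/(24EI) = -13·(15/2)²·(10-(15/2))²/(24·20000) = -39/4096 m
Load 4 — triangular load w₀=-15 kN/m (0→w₀ over full span):
  y_4 = -w₀x²(L-x)²(x+2L)/(120LEI) = -(-15)·(15/2)²·(10-(15/2))²·((15/2)+2·10)/(120·10·20000) = 99/16384 m
Superposition: y = Σ y_i = -163/30720 m ≈ -0.005306 m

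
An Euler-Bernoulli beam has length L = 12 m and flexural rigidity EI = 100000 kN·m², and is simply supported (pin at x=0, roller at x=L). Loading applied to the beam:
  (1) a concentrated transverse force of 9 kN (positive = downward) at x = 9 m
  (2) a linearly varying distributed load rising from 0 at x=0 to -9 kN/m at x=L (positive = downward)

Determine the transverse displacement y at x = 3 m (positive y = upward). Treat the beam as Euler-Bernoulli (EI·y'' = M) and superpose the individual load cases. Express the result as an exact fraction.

Load 1 — point force P=9 kN at a=9 m (b=L-a=3):
  y_1 = -Pbx(L²-b²-x²)/(6LEI)  [x≤a] = -9·3·3·(12²-3²-3²)/(6·12·100000) = -567/400000 m
Load 2 — triangular load w₀=-9 kN/m (0→w₀ over full span):
  y_2 = -w₀x(7L⁴-10L²x²+3x⁴)/(360LEI) = -(-9)·3·(7·12⁴-10·12²·3²+3·3⁴)/(360·12·100000) = 26487/3200000 m
Superposition: y = Σ y_i = 21951/3200000 m ≈ 0.006860 m

y(3) = 21951/3200000 m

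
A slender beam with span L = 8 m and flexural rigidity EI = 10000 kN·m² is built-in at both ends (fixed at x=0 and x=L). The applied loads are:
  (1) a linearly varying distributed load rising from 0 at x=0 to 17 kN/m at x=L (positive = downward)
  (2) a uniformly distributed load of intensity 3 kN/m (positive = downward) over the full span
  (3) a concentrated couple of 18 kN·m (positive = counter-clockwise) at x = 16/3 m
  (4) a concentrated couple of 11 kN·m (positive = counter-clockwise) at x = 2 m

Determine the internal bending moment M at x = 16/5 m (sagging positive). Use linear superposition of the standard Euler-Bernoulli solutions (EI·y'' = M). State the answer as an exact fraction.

Load 1 — triangular load w₀=17 kN/m (0→w₀ over full span):
  M_1 = 3w₀Lx/20 - w₀L²/30 - w₀x³/(6L) = 3·17·8·(16/5)/20 - 17·8²/30 - 17·(16/5)³/(6·8) = 2176/125 kN·m
Load 2 — uniform load w=3 kN/m over full span:
  M_2 = wLx/2 - wL²/12 - wx²/2 = 3·8·(16/5)/2 - 3·8²/12 - 3·(16/5)²/2 = 176/25 kN·m
Load 3 — applied couple M₀=18 kN·m at a=16/3 m (b=L-a=8/3):
  M_3 = R_Ax - M_A  [x≤a] with R_A=3, M_A=6 = 3·(16/5) - 6 = 18/5 kN·m
Load 4 — applied couple M₀=11 kN·m at a=2 m (b=L-a=6):
  M_4 = R_Ax - M_A - M₀  [x>a] with R_A=99/64, M_A=-33/16 = (99/64)·(16/5) - (-33/16) - 11 = -319/80 kN·m
Superposition: M = Σ M_i = 48121/2000 kN·m ≈ 24.060500 kN·m

M(16/5) = 48121/2000 kN·m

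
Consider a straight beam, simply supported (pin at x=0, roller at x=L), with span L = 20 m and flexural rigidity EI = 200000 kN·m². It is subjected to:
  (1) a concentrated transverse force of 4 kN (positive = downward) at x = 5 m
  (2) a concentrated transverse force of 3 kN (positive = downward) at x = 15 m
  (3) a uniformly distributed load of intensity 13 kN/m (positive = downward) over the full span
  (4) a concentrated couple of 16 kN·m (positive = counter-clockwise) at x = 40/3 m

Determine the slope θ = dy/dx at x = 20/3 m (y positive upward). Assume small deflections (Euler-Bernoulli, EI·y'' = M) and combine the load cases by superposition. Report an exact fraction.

Load 1 — point force P=4 kN at a=5 m (b=L-a=15):
  θ_1 = -Pa(2L²-6Lx+3x²+a²)/(6LEI)  [x>a] = -4·5·(2·20²-6·20·(20/3)+3·(20/3)²+5²)/(6·20·200000) = -19/144000 rad
Load 2 — point force P=3 kN at a=15 m (b=L-a=5):
  θ_2 = -Pb(L²-b²-3x²)/(6LEI)  [x≤a] = -3·5·(20²-5²-3·(20/3)²)/(6·20·200000) = -29/192000 rad
Load 3 — uniform load w=13 kN/m over full span:
  θ_3 = -w(L³-6Lx²+4x³)/(24EI) = -13·(20³-6·20·(20/3)²+4·(20/3)³)/(24·200000) = -169/16200 rad
Load 4 — applied couple M₀=16 kN·m at a=40/3 m (b=L-a=20/3):
  θ_4 = (M₀x²/(2L)+C₁)/EI  [x≤a] with C₁=M₀(3b²-L²)/(6L)=-320/9 = (16·(20/3)²/(2·20)+(-320/9))/200000 = -1/11250 rad
Superposition: θ = Σ θ_i = -280039/25920000 rad ≈ -0.010804 rad

θ(20/3) = -280039/25920000 rad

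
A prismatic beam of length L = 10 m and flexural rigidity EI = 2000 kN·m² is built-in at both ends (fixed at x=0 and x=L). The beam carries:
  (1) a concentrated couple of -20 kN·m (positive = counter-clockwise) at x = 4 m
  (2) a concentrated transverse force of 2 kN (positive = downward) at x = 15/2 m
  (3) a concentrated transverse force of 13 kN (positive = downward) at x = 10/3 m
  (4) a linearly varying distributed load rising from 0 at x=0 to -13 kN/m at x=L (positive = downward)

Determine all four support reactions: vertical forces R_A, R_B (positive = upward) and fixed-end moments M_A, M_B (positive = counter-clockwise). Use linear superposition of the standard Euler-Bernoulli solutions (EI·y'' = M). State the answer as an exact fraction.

R_A = -134329/10800 kN, M_A = -55159/2160 kN·m, R_B = -405671/10800 kN, M_B = 99701/2160 kN·m

Load 1 — applied couple M₀=-20 kN·m at a=4 m (b=L-a=6):
  R_A = 6M₀ab/L³ = 6·(-20)·4·6/10³ = -72/25 kN
  M_A = M₀b(2a-b)/L² = (-20)·6·(2·4-6)/10² = -12/5 kN·m
  R_B = -6M₀ab/L³ = -6·(-20)·4·6/10³ = 72/25 kN
  M_B = M₀a(2b-a)/L² = (-20)·4·(2·6-4)/10² = -32/5 kN·m
Load 2 — point force P=2 kN at a=15/2 m (b=L-a=5/2):
  R_A = Pb²(3a+b)/L³ = 2·(5/2)²·(3·(15/2)+(5/2))/10³ = 5/16 kN
  M_A = Pab²/L² = 2·(15/2)·(5/2)²/10² = 15/16 kN·m
  R_B = Pa²(a+3b)/L³ = 2·(15/2)²·((15/2)+3·(5/2))/10³ = 27/16 kN
  M_B = -Pa²b/L² = -2·(15/2)²·(5/2)/10² = -45/16 kN·m
Load 3 — point force P=13 kN at a=10/3 m (b=L-a=20/3):
  R_A = Pb²(3a+b)/L³ = 13·(20/3)²·(3·(10/3)+(20/3))/10³ = 260/27 kN
  M_A = Pab²/L² = 13·(10/3)·(20/3)²/10² = 520/27 kN·m
  R_B = Pa²(a+3b)/L³ = 13·(10/3)²·((10/3)+3·(20/3))/10³ = 91/27 kN
  M_B = -Pa²b/L² = -13·(10/3)²·(20/3)/10² = -260/27 kN·m
Load 4 — triangular load w₀=-13 kN/m (0→w₀ over full span):
  R_A = 3w₀L/20 = 3·(-13)·10/20 = -39/2 kN
  M_A = w₀L²/30 = (-13)·10²/30 = -130/3 kN·m
  R_B = 7w₀L/20 = 7·(-13)·10/20 = -91/2 kN
  M_B = -w₀L²/20 = -(-13)·10²/20 = 65 kN·m
Superposition: R_A = -134329/10800 kN, M_A = -55159/2160 kN·m, R_B = -405671/10800 kN, M_B = 99701/2160 kN·m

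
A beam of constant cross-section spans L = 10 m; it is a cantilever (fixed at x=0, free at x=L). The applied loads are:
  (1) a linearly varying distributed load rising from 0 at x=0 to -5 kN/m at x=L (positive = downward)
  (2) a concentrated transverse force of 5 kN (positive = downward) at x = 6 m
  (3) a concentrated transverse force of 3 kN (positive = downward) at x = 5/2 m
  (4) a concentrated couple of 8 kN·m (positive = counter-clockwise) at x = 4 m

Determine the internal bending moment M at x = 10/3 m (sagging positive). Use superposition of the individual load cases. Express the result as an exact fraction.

M(10/3) = 6568/81 kN·m

Load 1 — triangular load w₀=-5 kN/m (0→w₀ over full span):
  M_1 = w₀Lx/2 - w₀L²/3 - w₀x³/(6L) = (-5)·10·(10/3)/2 - (-5)·10²/3 - (-5)·(10/3)³/(6·10) = 7000/81 kN·m
Load 2 — point force P=5 kN at a=6 m (b=L-a=4):
  M_2 = -P(a-x)  [x≤a] = -5·(6-(10/3)) = -40/3 kN·m
Load 3 — point force P=3 kN at a=5/2 m (b=L-a=15/2):
  M_3 = 0  [x>a] = 0 kN·m
Load 4 — applied couple M₀=8 kN·m at a=4 m (b=L-a=6):
  M_4 = M₀  [x≤a] = 8 = 8 kN·m
Superposition: M = Σ M_i = 6568/81 kN·m ≈ 81.086420 kN·m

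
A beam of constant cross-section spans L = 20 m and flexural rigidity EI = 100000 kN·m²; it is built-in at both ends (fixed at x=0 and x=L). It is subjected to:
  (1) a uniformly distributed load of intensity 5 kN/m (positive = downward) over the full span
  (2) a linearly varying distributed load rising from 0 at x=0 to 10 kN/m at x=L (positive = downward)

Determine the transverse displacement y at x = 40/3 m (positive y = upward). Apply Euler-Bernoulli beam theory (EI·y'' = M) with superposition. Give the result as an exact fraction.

y(40/3) = -124/3645 m

Load 1 — uniform load w=5 kN/m over full span:
  y_1 = -wx²(L-x)²/(24EI) = -5·(40/3)²·(20-(40/3))²/(24·100000) = -4/243 m
Load 2 — triangular load w₀=10 kN/m (0→w₀ over full span):
  y_2 = -w₀x²(L-x)²(x+2L)/(120LEI) = -10·(40/3)²·(20-(40/3))²·((40/3)+2·20)/(120·20·100000) = -64/3645 m
Superposition: y = Σ y_i = -124/3645 m ≈ -0.034019 m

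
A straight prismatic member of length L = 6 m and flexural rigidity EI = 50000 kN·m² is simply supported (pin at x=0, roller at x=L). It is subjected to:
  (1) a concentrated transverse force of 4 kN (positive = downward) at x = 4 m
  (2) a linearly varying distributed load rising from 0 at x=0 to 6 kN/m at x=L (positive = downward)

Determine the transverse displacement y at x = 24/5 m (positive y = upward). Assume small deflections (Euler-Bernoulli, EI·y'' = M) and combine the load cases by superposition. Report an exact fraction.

Load 1 — point force P=4 kN at a=4 m (b=L-a=2):
  y_1 = -Pa(L-x)(2Lx-a²-x²)/(6LEI)  [x>a] = -4·4·(6-(24/5))·(2·6·(24/5)-4²-(24/5)²)/(6·6·50000) = -232/1171875 m
Load 2 — triangular load w₀=6 kN/m (0→w₀ over full span):
  y_2 = -w₀x(7L⁴-10L²x²+3x⁴)/(360LEI) = -6·(24/5)·(7·6⁴-10·6²·(24/5)²+3·(24/5)⁴)/(360·6·50000) = -30861/48828125 m
Superposition: y = Σ y_i = -121583/146484375 m ≈ -0.000830 m

y(24/5) = -121583/146484375 m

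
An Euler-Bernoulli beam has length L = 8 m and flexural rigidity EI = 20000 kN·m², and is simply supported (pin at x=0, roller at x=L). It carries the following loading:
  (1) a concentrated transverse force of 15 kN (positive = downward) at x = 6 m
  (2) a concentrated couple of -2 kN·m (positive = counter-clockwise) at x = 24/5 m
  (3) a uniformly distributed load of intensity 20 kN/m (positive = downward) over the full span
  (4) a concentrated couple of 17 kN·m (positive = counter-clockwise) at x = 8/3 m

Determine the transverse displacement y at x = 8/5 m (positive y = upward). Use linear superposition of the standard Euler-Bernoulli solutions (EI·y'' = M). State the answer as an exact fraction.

y(8/5) = -189947/5625000 m

Load 1 — point force P=15 kN at a=6 m (b=L-a=2):
  y_1 = -Pbx(L²-b²-x²)/(6LEI)  [x≤a] = -15·2·(8/5)·(8²-2²-(8/5)²)/(6·8·20000) = -359/125000 m
Load 2 — applied couple M₀=-2 kN·m at a=24/5 m (b=L-a=16/5):
  y_2 = (M₀x³/(6L)+C₁x)/EI  [x≤a] with C₁=M₀(3b²-L²)/(6L)=104/75 = ((-2)·(8/5)³/(6·8)+(104/75)·(8/5))/20000 = 8/78125 m
Load 3 — uniform load w=20 kN/m over full span:
  y_3 = -wx(L³-2Lx²+x³)/(24EI) = -20·(8/5)·(8³-2·8·(8/5)²+(8/5)³)/(24·20000) = -7424/234375 m
Load 4 — applied couple M₀=17 kN·m at a=8/3 m (b=L-a=16/3):
  y_4 = (M₀x³/(6L)+C₁x)/EI  [x≤a] with C₁=M₀(3b²-L²)/(6L)=68/9 = (17·(8/5)³/(6·8)+(68/9)·(8/5))/20000 = 476/703125 m
Superposition: y = Σ y_i = -189947/5625000 m ≈ -0.033768 m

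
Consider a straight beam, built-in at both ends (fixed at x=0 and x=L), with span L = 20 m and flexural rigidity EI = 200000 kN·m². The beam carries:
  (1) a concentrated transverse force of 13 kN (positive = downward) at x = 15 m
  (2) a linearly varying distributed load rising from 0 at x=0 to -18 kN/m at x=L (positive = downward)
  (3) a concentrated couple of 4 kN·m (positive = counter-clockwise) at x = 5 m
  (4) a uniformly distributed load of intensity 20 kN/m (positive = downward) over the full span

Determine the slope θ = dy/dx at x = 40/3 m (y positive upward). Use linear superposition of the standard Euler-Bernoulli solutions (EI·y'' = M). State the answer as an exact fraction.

Load 1 — point force P=13 kN at a=15 m (b=L-a=5):
  θ_1 = -Pb²x(2aL-(3a+b)x)/(2L³EI)  [x≤a] = -13·5²·(40/3)·(2·15·20-(3·15+5)·(40/3))/(2·20³·200000) = 13/144000 rad
Load 2 — triangular load w₀=-18 kN/m (0→w₀ over full span):
  θ_2 = -w₀(2x(L-x)(L-2x)(x+2L)+x²(L-x)²)/(120LEI) = -(-18)·(2·(40/3)·(20-(40/3))·(20-2·(40/3))·((40/3)+2·20)+(40/3)²·(20-(40/3))²)/(120·20·200000) = -7/3375 rad
Load 3 — applied couple M₀=4 kN·m at a=5 m (b=L-a=15):
  θ_3 = (R_Ax²/2 - M_Ax - M₀(x-a))/EI  [x>a] with R_A=9/40, M_A=-3/4 = ((9/40)·(40/3)²/2 - (-3/4)·(40/3) - 4·((40/3)-5))/200000 = -1/60000 rad
Load 4 — uniform load w=20 kN/m over full span:
  θ_4 = -wx(L-x)(L-2x)/(12EI) = -20·(40/3)·(20-(40/3))·(20-2·(40/3))/(12·200000) = 2/405 rad
Superposition: θ = Σ θ_i = 19037/6480000 rad ≈ 0.002938 rad

θ(40/3) = 19037/6480000 rad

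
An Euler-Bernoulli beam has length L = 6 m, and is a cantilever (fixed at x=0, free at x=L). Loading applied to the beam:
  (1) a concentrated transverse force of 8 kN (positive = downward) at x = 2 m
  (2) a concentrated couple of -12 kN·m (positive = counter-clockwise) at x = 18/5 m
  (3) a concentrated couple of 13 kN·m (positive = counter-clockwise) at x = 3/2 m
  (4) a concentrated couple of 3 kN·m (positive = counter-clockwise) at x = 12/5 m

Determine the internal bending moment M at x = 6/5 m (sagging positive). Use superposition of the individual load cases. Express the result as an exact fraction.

M(6/5) = -12/5 kN·m

Load 1 — point force P=8 kN at a=2 m (b=L-a=4):
  M_1 = -P(a-x)  [x≤a] = -8·(2-(6/5)) = -32/5 kN·m
Load 2 — applied couple M₀=-12 kN·m at a=18/5 m (b=L-a=12/5):
  M_2 = M₀  [x≤a] = (-12) = -12 kN·m
Load 3 — applied couple M₀=13 kN·m at a=3/2 m (b=L-a=9/2):
  M_3 = M₀  [x≤a] = 13 = 13 kN·m
Load 4 — applied couple M₀=3 kN·m at a=12/5 m (b=L-a=18/5):
  M_4 = M₀  [x≤a] = 3 = 3 kN·m
Superposition: M = Σ M_i = -12/5 kN·m ≈ -2.400000 kN·m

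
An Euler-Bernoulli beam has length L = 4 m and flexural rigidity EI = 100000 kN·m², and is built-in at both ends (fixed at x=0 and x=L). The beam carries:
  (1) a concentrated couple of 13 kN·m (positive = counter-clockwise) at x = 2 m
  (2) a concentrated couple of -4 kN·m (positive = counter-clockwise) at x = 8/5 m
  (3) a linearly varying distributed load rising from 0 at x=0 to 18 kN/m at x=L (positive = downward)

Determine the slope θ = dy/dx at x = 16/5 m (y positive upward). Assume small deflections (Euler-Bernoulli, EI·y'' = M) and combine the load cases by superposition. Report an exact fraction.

θ(16/5) = 1387/31250000 rad

Load 1 — applied couple M₀=13 kN·m at a=2 m (b=L-a=2):
  θ_1 = (R_Ax²/2 - M_Ax - M₀(x-a))/EI  [x>a] with R_A=39/8, M_A=13/4 = ((39/8)·(16/5)²/2 - (13/4)·(16/5) - 13·((16/5)-2))/100000 = -13/1250000 rad
Load 2 — applied couple M₀=-4 kN·m at a=8/5 m (b=L-a=12/5):
  θ_2 = (R_Ax²/2 - M_Ax - M₀(x-a))/EI  [x>a] with R_A=-36/25, M_A=-12/25 = ((-36/25)·(16/5)²/2 - (-12/25)·(16/5) - (-4)·((16/5)-(8/5)))/100000 = 11/1953125 rad
Load 3 — triangular load w₀=18 kN/m (0→w₀ over full span):
  θ_3 = -w₀(2x(L-x)(L-2x)(x+2L)+x²(L-x)²)/(120LEI) = -18·(2·(16/5)·(4-(16/5))·(4-2·(16/5))·((16/5)+2·4)+(16/5)²·(4-(16/5))²)/(120·4·100000) = 96/1953125 rad
Superposition: θ = Σ θ_i = 1387/31250000 rad ≈ 0.000044 rad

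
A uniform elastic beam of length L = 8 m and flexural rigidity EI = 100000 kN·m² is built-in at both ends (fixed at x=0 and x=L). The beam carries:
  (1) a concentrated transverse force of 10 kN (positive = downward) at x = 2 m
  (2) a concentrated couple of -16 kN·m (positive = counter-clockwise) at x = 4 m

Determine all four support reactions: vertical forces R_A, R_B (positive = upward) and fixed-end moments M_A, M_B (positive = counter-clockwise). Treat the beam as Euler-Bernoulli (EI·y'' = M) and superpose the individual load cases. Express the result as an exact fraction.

R_A = 87/16 kN, M_A = 29/4 kN·m, R_B = 73/16 kN, M_B = -31/4 kN·m

Load 1 — point force P=10 kN at a=2 m (b=L-a=6):
  R_A = Pb²(3a+b)/L³ = 10·6²·(3·2+6)/8³ = 135/16 kN
  M_A = Pab²/L² = 10·2·6²/8² = 45/4 kN·m
  R_B = Pa²(a+3b)/L³ = 10·2²·(2+3·6)/8³ = 25/16 kN
  M_B = -Pa²b/L² = -10·2²·6/8² = -15/4 kN·m
Load 2 — applied couple M₀=-16 kN·m at a=4 m (b=L-a=4):
  R_A = 6M₀ab/L³ = 6·(-16)·4·4/8³ = -3 kN
  M_A = M₀b(2a-b)/L² = (-16)·4·(2·4-4)/8² = -4 kN·m
  R_B = -6M₀ab/L³ = -6·(-16)·4·4/8³ = 3 kN
  M_B = M₀a(2b-a)/L² = (-16)·4·(2·4-4)/8² = -4 kN·m
Superposition: R_A = 87/16 kN, M_A = 29/4 kN·m, R_B = 73/16 kN, M_B = -31/4 kN·m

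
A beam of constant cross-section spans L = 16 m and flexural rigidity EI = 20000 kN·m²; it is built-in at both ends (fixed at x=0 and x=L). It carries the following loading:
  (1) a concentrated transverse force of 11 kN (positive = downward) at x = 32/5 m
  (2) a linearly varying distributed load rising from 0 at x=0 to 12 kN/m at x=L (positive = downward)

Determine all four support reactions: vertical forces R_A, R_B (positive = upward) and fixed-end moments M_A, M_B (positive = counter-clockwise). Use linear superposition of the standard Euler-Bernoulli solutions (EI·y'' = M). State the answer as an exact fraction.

R_A = 4491/125 kN, M_A = 15968/125 kN·m, R_B = 8884/125 kN, M_B = -21312/125 kN·m

Load 1 — point force P=11 kN at a=32/5 m (b=L-a=48/5):
  R_A = Pb²(3a+b)/L³ = 11·(48/5)²·(3·(32/5)+(48/5))/16³ = 891/125 kN
  M_A = Pab²/L² = 11·(32/5)·(48/5)²/16² = 3168/125 kN·m
  R_B = Pa²(a+3b)/L³ = 11·(32/5)²·((32/5)+3·(48/5))/16³ = 484/125 kN
  M_B = -Pa²b/L² = -11·(32/5)²·(48/5)/16² = -2112/125 kN·m
Load 2 — triangular load w₀=12 kN/m (0→w₀ over full span):
  R_A = 3w₀L/20 = 3·12·16/20 = 144/5 kN
  M_A = w₀L²/30 = 12·16²/30 = 512/5 kN·m
  R_B = 7w₀L/20 = 7·12·16/20 = 336/5 kN
  M_B = -w₀L²/20 = -12·16²/20 = -768/5 kN·m
Superposition: R_A = 4491/125 kN, M_A = 15968/125 kN·m, R_B = 8884/125 kN, M_B = -21312/125 kN·m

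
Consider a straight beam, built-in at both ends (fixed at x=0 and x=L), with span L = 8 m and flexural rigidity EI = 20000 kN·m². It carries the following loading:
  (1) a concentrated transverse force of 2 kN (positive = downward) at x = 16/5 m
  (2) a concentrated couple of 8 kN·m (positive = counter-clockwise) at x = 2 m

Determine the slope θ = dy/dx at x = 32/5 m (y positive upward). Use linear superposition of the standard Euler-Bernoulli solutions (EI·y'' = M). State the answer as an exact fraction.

Load 1 — point force P=2 kN at a=16/5 m (b=L-a=24/5):
  θ_1 = Pa²(L-x)(2bL-(3b+a)(L-x))/(2L³EI)  [x>a] = 2·(16/5)²·(8-(32/5))·(2·(24/5)·8-(3·(24/5)+(16/5))·(8-(32/5)))/(2·8³·20000) = 152/1953125 rad
Load 2 — applied couple M₀=8 kN·m at a=2 m (b=L-a=6):
  θ_2 = (R_Ax²/2 - M_Ax - M₀(x-a))/EI  [x>a] with R_A=9/8, M_A=-3/2 = ((9/8)·(32/5)²/2 - (-3/2)·(32/5) - 8·((32/5)-2))/20000 = -2/15625 rad
Superposition: θ = Σ θ_i = -98/1953125 rad ≈ -0.000050 rad

θ(32/5) = -98/1953125 rad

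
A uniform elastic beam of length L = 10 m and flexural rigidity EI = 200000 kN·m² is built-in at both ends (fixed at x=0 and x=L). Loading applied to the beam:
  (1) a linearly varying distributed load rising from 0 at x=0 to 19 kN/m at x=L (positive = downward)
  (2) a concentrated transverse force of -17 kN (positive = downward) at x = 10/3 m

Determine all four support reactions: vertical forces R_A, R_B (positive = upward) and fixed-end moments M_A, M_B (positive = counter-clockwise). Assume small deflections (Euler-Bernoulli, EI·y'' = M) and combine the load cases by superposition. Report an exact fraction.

R_A = 859/54 kN, M_A = 1030/27 kN·m, R_B = 3353/54 kN, M_B = -2225/27 kN·m

Load 1 — triangular load w₀=19 kN/m (0→w₀ over full span):
  R_A = 3w₀L/20 = 3·19·10/20 = 57/2 kN
  M_A = w₀L²/30 = 19·10²/30 = 190/3 kN·m
  R_B = 7w₀L/20 = 7·19·10/20 = 133/2 kN
  M_B = -w₀L²/20 = -19·10²/20 = -95 kN·m
Load 2 — point force P=-17 kN at a=10/3 m (b=L-a=20/3):
  R_A = Pb²(3a+b)/L³ = (-17)·(20/3)²·(3·(10/3)+(20/3))/10³ = -340/27 kN
  M_A = Pab²/L² = (-17)·(10/3)·(20/3)²/10² = -680/27 kN·m
  R_B = Pa²(a+3b)/L³ = (-17)·(10/3)²·((10/3)+3·(20/3))/10³ = -119/27 kN
  M_B = -Pa²b/L² = -(-17)·(10/3)²·(20/3)/10² = 340/27 kN·m
Superposition: R_A = 859/54 kN, M_A = 1030/27 kN·m, R_B = 3353/54 kN, M_B = -2225/27 kN·m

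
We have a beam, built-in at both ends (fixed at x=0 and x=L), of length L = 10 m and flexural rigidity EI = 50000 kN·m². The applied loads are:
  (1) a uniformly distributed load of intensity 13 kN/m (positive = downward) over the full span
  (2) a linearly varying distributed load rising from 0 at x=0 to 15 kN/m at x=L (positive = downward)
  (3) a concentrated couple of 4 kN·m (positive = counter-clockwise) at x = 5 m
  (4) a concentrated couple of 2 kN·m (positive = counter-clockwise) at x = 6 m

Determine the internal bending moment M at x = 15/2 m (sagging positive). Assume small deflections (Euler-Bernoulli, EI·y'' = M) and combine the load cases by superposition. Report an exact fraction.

Load 1 — uniform load w=13 kN/m over full span:
  M_1 = wLx/2 - wL²/12 - wx²/2 = 13·10·(15/2)/2 - 13·10²/12 - 13·(15/2)²/2 = 325/24 kN·m
Load 2 — triangular load w₀=15 kN/m (0→w₀ over full span):
  M_2 = 3w₀Lx/20 - w₀L²/30 - w₀x³/(6L) = 3·15·10·(15/2)/20 - 15·10²/30 - 15·(15/2)³/(6·10) = 425/32 kN·m
Load 3 — applied couple M₀=4 kN·m at a=5 m (b=L-a=5):
  M_3 = R_Ax - M_A - M₀  [x>a] with R_A=3/5, M_A=1 = (3/5)·(15/2) - 1 - 4 = -1/2 kN·m
Load 4 — applied couple M₀=2 kN·m at a=6 m (b=L-a=4):
  M_4 = R_Ax - M_A - M₀  [x>a] with R_A=36/125, M_A=16/25 = (36/125)·(15/2) - (16/25) - 2 = -12/25 kN·m
Superposition: M = Σ M_i = 62023/2400 kN·m ≈ 25.842917 kN·m

M(15/2) = 62023/2400 kN·m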